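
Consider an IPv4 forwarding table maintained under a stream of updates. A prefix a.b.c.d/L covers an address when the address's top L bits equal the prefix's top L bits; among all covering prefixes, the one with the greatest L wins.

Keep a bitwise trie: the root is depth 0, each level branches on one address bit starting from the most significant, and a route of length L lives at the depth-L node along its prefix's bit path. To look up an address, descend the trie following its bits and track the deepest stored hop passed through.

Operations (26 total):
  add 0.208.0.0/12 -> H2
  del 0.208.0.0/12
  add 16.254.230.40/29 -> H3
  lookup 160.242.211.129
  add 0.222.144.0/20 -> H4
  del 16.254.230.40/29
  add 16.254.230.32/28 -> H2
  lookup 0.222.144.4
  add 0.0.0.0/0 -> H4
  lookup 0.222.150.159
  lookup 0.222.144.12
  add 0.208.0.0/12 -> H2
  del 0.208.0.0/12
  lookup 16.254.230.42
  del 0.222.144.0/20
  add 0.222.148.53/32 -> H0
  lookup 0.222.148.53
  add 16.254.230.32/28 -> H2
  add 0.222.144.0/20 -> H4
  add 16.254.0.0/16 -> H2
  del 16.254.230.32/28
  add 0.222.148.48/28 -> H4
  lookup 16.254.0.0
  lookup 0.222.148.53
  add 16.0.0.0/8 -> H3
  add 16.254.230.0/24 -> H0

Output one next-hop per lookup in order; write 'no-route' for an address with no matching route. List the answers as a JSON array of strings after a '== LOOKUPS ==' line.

Apply in order:
  + 0.208.0.0/12 (H2) depth=12
  - 0.208.0.0/12 clear@12
  + 16.254.230.40/29 (H3) depth=29
  lookup 160.242.211.129: bits ε walk d0:- -> no-route
  + 0.222.144.0/20 (H4) depth=20
  - 16.254.230.40/29 clear@29
  + 16.254.230.32/28 (H2) depth=28
  lookup 0.222.144.4: bits 00000000110111101001 walk d0:-→d1:-→d2:-→d3:-→d4:-→d5:-→d6:-→d7:-→d8:-→d9:-→d10:-→d11:-→d12:-→d13:-→d14:-→d15:-→d16:-→d17:-→d18:-→d19:-→d20:H4 -> H4
  + 0.0.0.0/0 (H4) depth=0
  lookup 0.222.150.159: bits 00000000110111101001 walk d0:H4→d1:-→d2:-→d3:-→d4:-→d5:-→d6:-→d7:-→d8:-→d9:-→d10:-→d11:-→d12:-→d13:-→d14:-→d15:-→d16:-→d17:-→d18:-→d19:-→d20:H4 -> H4
  lookup 0.222.144.12: bits 00000000110111101001 walk d0:H4→d1:-→d2:-→d3:-→d4:-→d5:-→d6:-→d7:-→d8:-→d9:-→d10:-→d11:-→d12:-→d13:-→d14:-→d15:-→d16:-→d17:-→d18:-→d19:-→d20:H4 -> H4
  + 0.208.0.0/12 (H2) depth=12
  - 0.208.0.0/12 clear@12
  lookup 16.254.230.42: bits 00010000111111101110011000101 walk d0:H4→d1:-→d2:-→d3:-→d4:-→d5:-→d6:-→d7:-→d8:-→d9:-→d10:-→d11:-→d12:-→d13:-→d14:-→d15:-→d16:-→d17:-→d18:-→d19:-→d20:-→d21:-→d22:-→d23:-→d24:-→d25:-→d26:-→d27:-→d28:H2→d29:- -> H2
  - 0.222.144.0/20 clear@20
  + 0.222.148.53/32 (H0) depth=32
  lookup 0.222.148.53: bits 00000000110111101001010000110101 walk d0:H4→d1:-→d2:-→d3:-→d4:-→d5:-→d6:-→d7:-→d8:-→d9:-→d10:-→d11:-→d12:-→d13:-→d14:-→d15:-→d16:-→d17:-→d18:-→d19:-→d20:-→d21:-→d22:-→d23:-→d24:-→d25:-→d26:-→d27:-→d28:-→d29:-→d30:-→d31:-→d32:H0 -> H0
  + 16.254.230.32/28 (H2) depth=28
  + 0.222.144.0/20 (H4) depth=20
  + 16.254.0.0/16 (H2) depth=16
  - 16.254.230.32/28 clear@28
  + 0.222.148.48/28 (H4) depth=28
  lookup 16.254.0.0: bits 0001000011111110 walk d0:H4→d1:-→d2:-→d3:-→d4:-→d5:-→d6:-→d7:-→d8:-→d9:-→d10:-→d11:-→d12:-→d13:-→d14:-→d15:-→d16:H2 -> H2
  lookup 0.222.148.53: bits 00000000110111101001010000110101 walk d0:H4→d1:-→d2:-→d3:-→d4:-→d5:-→d6:-→d7:-→d8:-→d9:-→d10:-→d11:-→d12:-→d13:-→d14:-→d15:-→d16:-→d17:-→d18:-→d19:-→d20:H4→d21:-→d22:-→d23:-→d24:-→d25:-→d26:-→d27:-→d28:H4→d29:-→d30:-→d31:-→d32:H0 -> H0
  + 16.0.0.0/8 (H3) depth=8
  + 16.254.230.0/24 (H0) depth=24

== LOOKUPS ==
["no-route","H4","H4","H4","H2","H0","H2","H0"]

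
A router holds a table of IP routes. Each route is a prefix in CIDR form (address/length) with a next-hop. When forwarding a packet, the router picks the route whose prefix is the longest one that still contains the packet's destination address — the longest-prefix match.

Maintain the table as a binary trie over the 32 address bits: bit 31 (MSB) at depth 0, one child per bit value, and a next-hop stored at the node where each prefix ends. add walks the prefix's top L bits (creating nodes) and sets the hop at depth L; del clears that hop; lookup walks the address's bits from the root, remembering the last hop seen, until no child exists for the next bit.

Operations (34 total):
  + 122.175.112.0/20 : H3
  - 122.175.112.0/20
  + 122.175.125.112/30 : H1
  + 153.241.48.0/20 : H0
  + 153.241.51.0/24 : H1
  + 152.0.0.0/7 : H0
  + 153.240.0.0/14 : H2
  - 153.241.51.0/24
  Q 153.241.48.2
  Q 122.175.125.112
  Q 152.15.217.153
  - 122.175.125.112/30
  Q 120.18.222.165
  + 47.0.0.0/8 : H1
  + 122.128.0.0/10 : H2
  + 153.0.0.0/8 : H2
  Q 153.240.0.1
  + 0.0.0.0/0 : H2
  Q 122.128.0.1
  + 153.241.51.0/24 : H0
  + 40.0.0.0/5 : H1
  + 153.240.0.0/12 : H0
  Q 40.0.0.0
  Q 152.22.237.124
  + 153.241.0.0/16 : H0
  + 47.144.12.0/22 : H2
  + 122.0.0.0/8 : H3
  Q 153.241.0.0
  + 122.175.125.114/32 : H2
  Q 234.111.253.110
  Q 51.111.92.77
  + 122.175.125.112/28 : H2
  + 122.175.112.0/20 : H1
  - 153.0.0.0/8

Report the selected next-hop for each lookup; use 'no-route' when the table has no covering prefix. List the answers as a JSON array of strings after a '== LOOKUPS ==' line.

Apply in order:
  + 122.175.112.0/20 (H3) depth=20
  - 122.175.112.0/20 clear@20
  + 122.175.125.112/30 (H1) depth=30
  + 153.241.48.0/20 (H0) depth=20
  + 153.241.51.0/24 (H1) depth=24
  + 152.0.0.0/7 (H0) depth=7
  + 153.240.0.0/14 (H2) depth=14
  - 153.241.51.0/24 clear@24
  ? 153.241.48.2  path d0:-→d1:-→d2:-→d3:-→d4:-→d5:-→d6:-→d7:H0→d8:-→d9:-→d10:-→d11:-→d12:-→d13:-→d14:H2→d15:-→d16:-→d17:-→d18:-→d19:-→d20:H0→d21:-→d22:-  best=H0
  ? 122.175.125.112  path d0:-→d1:-→d2:-→d3:-→d4:-→d5:-→d6:-→d7:-→d8:-→d9:-→d10:-→d11:-→d12:-→d13:-→d14:-→d15:-→d16:-→d17:-→d18:-→d19:-→d20:-→d21:-→d22:-→d23:-→d24:-→d25:-→d26:-→d27:-→d28:-→d29:-→d30:H1  best=H1
  ? 152.15.217.153  path d0:-→d1:-→d2:-→d3:-→d4:-→d5:-→d6:-→d7:H0  best=H0
  - 122.175.125.112/30 clear@30
  ? 120.18.222.165  path d0:-→d1:-→d2:-→d3:-→d4:-→d5:-→d6:-  best=no-route
  + 47.0.0.0/8 (H1) depth=8
  + 122.128.0.0/10 (H2) depth=10
  + 153.0.0.0/8 (H2) depth=8
  ? 153.240.0.1  path d0:-→d1:-→d2:-→d3:-→d4:-→d5:-→d6:-→d7:H0→d8:H2→d9:-→d10:-→d11:-→d12:-→d13:-→d14:H2→d15:-  best=H2
  + 0.0.0.0/0 (H2) depth=0
  ? 122.128.0.1  path d0:H2→d1:-→d2:-→d3:-→d4:-→d5:-→d6:-→d7:-→d8:-→d9:-→d10:H2  best=H2
  + 153.241.51.0/24 (H0) depth=24
  + 40.0.0.0/5 (H1) depth=5
  + 153.240.0.0/12 (H0) depth=12
  ? 40.0.0.0  path d0:H2→d1:-→d2:-→d3:-→d4:-→d5:H1  best=H1
  ? 152.22.237.124  path d0:H2→d1:-→d2:-→d3:-→d4:-→d5:-→d6:-→d7:H0  best=H0
  + 153.241.0.0/16 (H0) depth=16
  + 47.144.12.0/22 (H2) depth=22
  + 122.0.0.0/8 (H3) depth=8
  ? 153.241.0.0  path d0:H2→d1:-→d2:-→d3:-→d4:-→d5:-→d6:-→d7:H0→d8:H2→d9:-→d10:-→d11:-→d12:H0→d13:-→d14:H2→d15:-→d16:H0→d17:-→d18:-  best=H0
  + 122.175.125.114/32 (H2) depth=32
  ? 234.111.253.110  path d0:H2→d1:-  best=H2
  ? 51.111.92.77  path d0:H2→d1:-→d2:-→d3:-  best=H2
  + 122.175.125.112/28 (H2) depth=28
  + 122.175.112.0/20 (H1) depth=20
  - 153.0.0.0/8 clear@8

== LOOKUPS ==
["H0","H1","H0","no-route","H2","H2","H1","H0","H0","H2","H2"]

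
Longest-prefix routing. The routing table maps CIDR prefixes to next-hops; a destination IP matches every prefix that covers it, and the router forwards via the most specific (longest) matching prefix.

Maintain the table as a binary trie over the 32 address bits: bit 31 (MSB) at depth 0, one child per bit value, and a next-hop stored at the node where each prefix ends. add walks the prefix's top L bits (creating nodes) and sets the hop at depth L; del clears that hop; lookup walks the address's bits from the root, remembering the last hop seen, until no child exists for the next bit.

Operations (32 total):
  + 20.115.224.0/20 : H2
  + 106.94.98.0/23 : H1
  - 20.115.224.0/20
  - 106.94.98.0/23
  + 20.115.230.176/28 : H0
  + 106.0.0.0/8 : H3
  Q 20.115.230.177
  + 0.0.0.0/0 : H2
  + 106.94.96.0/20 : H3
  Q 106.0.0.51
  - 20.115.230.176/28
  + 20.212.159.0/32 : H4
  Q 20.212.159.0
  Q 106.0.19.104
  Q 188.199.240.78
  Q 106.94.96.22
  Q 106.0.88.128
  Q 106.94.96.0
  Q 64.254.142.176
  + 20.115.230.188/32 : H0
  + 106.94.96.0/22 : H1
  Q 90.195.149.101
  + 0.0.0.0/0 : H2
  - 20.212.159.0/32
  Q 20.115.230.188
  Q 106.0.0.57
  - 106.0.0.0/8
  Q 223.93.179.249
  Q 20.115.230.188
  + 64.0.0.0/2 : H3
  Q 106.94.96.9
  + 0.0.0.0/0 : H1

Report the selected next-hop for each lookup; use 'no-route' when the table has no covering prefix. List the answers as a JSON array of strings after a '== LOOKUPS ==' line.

Trace:
  add 20.115.224.0/20 -> H2 at depth 20
  add 106.94.98.0/23 -> H1 at depth 23
  - 20.115.224.0/20 clear@20
  - 106.94.98.0/23 clear@23
  add 20.115.230.176/28 -> H0 at depth 28
  add 106.0.0.0/8 -> H3 at depth 8
  Q 20.115.230.177: descend 0001010001110011111001101011 ; hops seen [H0] ; pick H0
  add 0.0.0.0/0 -> H2 at depth 0
  add 106.94.96.0/20 -> H3 at depth 20
  Q 106.0.0.51: descend 011010100 ; hops seen [H2,H3] ; pick H3
  - 20.115.230.176/28 clear@28
  add 20.212.159.0/32 -> H4 at depth 32
  Q 20.212.159.0: descend 00010100110101001001111100000000 ; hops seen [H2,H4] ; pick H4
  Q 106.0.19.104: descend 011010100 ; hops seen [H2,H3] ; pick H3
  Q 188.199.240.78: descend ε ; hops seen [H2] ; pick H2
  Q 106.94.96.22: descend 0110101001011110011000 ; hops seen [H2,H3,H3] ; pick H3
  Q 106.0.88.128: descend 011010100 ; hops seen [H2,H3] ; pick H3
  Q 106.94.96.0: descend 0110101001011110011000 ; hops seen [H2,H3,H3] ; pick H3
  Q 64.254.142.176: descend 01 ; hops seen [H2] ; pick H2
  add 20.115.230.188/32 -> H0 at depth 32
  add 106.94.96.0/22 -> H1 at depth 22
  Q 90.195.149.101: descend 01 ; hops seen [H2] ; pick H2
  add 0.0.0.0/0 -> H2 at depth 0
  - 20.212.159.0/32 clear@32
  Q 20.115.230.188: descend 00010100011100111110011010111100 ; hops seen [H2,H0] ; pick H0
  Q 106.0.0.57: descend 011010100 ; hops seen [H2,H3] ; pick H3
  - 106.0.0.0/8 clear@8
  Q 223.93.179.249: descend ε ; hops seen [H2] ; pick H2
  Q 20.115.230.188: descend 00010100011100111110011010111100 ; hops seen [H2,H0] ; pick H0
  add 64.0.0.0/2 -> H3 at depth 2
  Q 106.94.96.9: descend 0110101001011110011000 ; hops seen [H2,H3,H3,H1] ; pick H1
  add 0.0.0.0/0 -> H1 at depth 0

== LOOKUPS ==
["H0","H3","H4","H3","H2","H3","H3","H3","H2","H2","H0","H3","H2","H0","H1"]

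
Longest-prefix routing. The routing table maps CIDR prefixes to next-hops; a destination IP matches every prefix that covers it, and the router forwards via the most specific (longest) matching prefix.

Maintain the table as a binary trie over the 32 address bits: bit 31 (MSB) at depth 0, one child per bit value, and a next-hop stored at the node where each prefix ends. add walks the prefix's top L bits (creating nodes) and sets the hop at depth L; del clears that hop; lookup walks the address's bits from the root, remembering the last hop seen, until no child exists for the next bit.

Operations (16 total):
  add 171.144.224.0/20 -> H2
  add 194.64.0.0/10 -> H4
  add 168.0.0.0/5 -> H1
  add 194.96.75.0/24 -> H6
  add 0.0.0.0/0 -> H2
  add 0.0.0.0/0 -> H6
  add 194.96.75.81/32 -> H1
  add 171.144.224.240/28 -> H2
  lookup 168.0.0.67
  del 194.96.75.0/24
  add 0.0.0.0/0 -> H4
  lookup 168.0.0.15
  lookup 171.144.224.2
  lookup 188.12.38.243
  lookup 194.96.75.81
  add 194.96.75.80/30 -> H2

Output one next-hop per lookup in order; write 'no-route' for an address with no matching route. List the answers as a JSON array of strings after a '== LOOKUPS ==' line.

Process each operation:
  add 171.144.224.0/20 -> H2 at depth 20
  add 194.64.0.0/10 -> H4 at depth 10
  add 168.0.0.0/5 -> H1 at depth 5
  add 194.96.75.0/24 -> H6 at depth 24
  add 0.0.0.0/0 -> H2 at depth 0
  add 0.0.0.0/0 -> H6 at depth 0
  add 194.96.75.81/32 -> H1 at depth 32
  add 171.144.224.240/28 -> H2 at depth 28
  ? 168.0.0.67  path d0:H6→d1:-→d2:-→d3:-→d4:-→d5:H1→d6:-  best=H1
  del 194.96.75.0/24 (clear depth 24)
  add 0.0.0.0/0 -> H4 at depth 0
  ? 168.0.0.15  path d0:H4→d1:-→d2:-→d3:-→d4:-→d5:H1→d6:-  best=H1
  ? 171.144.224.2  path d0:H4→d1:-→d2:-→d3:-→d4:-→d5:H1→d6:-→d7:-→d8:-→d9:-→d10:-→d11:-→d12:-→d13:-→d14:-→d15:-→d16:-→d17:-→d18:-→d19:-→d20:H2→d21:-→d22:-→d23:-→d24:-  best=H2
  ? 188.12.38.243  path d0:H4→d1:-→d2:-→d3:-  best=H4
  ? 194.96.75.81  path d0:H4→d1:-→d2:-→d3:-→d4:-→d5:-→d6:-→d7:-→d8:-→d9:-→d10:H4→d11:-→d12:-→d13:-→d14:-→d15:-→d16:-→d17:-→d18:-→d19:-→d20:-→d21:-→d22:-→d23:-→d24:-→d25:-→d26:-→d27:-→d28:-→d29:-→d30:-→d31:-→d32:H1  best=H1
  add 194.96.75.80/30 -> H2 at depth 30

== LOOKUPS ==
["H1","H1","H2","H4","H1"]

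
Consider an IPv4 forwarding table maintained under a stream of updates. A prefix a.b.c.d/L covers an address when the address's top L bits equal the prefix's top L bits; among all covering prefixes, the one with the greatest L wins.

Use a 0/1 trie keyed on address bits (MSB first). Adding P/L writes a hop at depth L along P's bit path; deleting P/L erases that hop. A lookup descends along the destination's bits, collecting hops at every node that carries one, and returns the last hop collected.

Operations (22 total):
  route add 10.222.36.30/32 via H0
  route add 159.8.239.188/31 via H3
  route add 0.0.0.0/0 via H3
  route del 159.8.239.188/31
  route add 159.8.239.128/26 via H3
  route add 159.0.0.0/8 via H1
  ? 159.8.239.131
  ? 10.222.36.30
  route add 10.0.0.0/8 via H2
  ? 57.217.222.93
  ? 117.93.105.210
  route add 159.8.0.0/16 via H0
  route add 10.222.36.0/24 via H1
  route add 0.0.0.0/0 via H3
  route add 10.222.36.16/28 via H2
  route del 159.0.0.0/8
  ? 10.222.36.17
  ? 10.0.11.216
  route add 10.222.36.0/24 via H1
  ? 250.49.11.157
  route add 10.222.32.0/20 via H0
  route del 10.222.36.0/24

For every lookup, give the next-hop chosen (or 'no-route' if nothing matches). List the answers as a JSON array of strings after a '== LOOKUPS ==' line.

Apply in order:
  add 10.222.36.30/32 -> H0 at depth 32
  add 159.8.239.188/31 -> H3 at depth 31
  add 0.0.0.0/0 -> H3 at depth 0
  - 159.8.239.188/31 clear@31
  add 159.8.239.128/26 -> H3 at depth 26
  add 159.0.0.0/8 -> H1 at depth 8
  lookup 159.8.239.131: bits 10011111000010001110111110 walk d0:H3→d1:-→d2:-→d3:-→d4:-→d5:-→d6:-→d7:-→d8:H1→d9:-→d10:-→d11:-→d12:-→d13:-→d14:-→d15:-→d16:-→d17:-→d18:-→d19:-→d20:-→d21:-→d22:-→d23:-→d24:-→d25:-→d26:H3 -> H3
  lookup 10.222.36.30: bits 00001010110111100010010000011110 walk d0:H3→d1:-→d2:-→d3:-→d4:-→d5:-→d6:-→d7:-→d8:-→d9:-→d10:-→d11:-→d12:-→d13:-→d14:-→d15:-→d16:-→d17:-→d18:-→d19:-→d20:-→d21:-→d22:-→d23:-→d24:-→d25:-→d26:-→d27:-→d28:-→d29:-→d30:-→d31:-→d32:H0 -> H0
  add 10.0.0.0/8 -> H2 at depth 8
  lookup 57.217.222.93: bits 00 walk d0:H3→d1:-→d2:- -> H3
  lookup 117.93.105.210: bits 0 walk d0:H3→d1:- -> H3
  add 159.8.0.0/16 -> H0 at depth 16
  add 10.222.36.0/24 -> H1 at depth 24
  add 0.0.0.0/0 -> H3 at depth 0
  add 10.222.36.16/28 -> H2 at depth 28
  - 159.0.0.0/8 clear@8
  lookup 10.222.36.17: bits 0000101011011110001001000001 walk d0:H3→d1:-→d2:-→d3:-→d4:-→d5:-→d6:-→d7:-→d8:H2→d9:-→d10:-→d11:-→d12:-→d13:-→d14:-→d15:-→d16:-→d17:-→d18:-→d19:-→d20:-→d21:-→d22:-→d23:-→d24:H1→d25:-→d26:-→d27:-→d28:H2 -> H2
  lookup 10.0.11.216: bits 00001010 walk d0:H3→d1:-→d2:-→d3:-→d4:-→d5:-→d6:-→d7:-→d8:H2 -> H2
  add 10.222.36.0/24 -> H1 at depth 24
  lookup 250.49.11.157: bits 1 walk d0:H3→d1:- -> H3
  add 10.222.32.0/20 -> H0 at depth 20
  - 10.222.36.0/24 clear@24

== LOOKUPS ==
["H3","H0","H3","H3","H2","H2","H3"]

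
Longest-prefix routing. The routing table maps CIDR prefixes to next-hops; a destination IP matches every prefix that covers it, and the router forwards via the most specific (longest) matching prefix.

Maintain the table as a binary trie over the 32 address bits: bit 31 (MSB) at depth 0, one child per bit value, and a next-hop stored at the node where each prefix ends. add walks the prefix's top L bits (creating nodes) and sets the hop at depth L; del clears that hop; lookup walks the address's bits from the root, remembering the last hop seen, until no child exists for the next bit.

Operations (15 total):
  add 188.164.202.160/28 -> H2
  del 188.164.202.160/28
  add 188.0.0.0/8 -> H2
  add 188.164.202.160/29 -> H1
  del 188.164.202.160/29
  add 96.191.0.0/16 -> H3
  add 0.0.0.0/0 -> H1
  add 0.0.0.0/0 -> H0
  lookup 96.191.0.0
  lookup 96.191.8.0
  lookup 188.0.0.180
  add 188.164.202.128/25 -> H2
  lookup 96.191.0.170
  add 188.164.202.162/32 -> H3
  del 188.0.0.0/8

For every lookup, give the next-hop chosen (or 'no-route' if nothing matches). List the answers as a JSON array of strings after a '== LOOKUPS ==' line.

Trace:
  + 188.164.202.160/28 (H2) depth=28
  - 188.164.202.160/28 clear@28
  + 188.0.0.0/8 (H2) depth=8
  + 188.164.202.160/29 (H1) depth=29
  - 188.164.202.160/29 clear@29
  + 96.191.0.0/16 (H3) depth=16
  + 0.0.0.0/0 (H1) depth=0
  + 0.0.0.0/0 (H0) depth=0
  Q 96.191.0.0: descend 0110000010111111 ; hops seen [H0,H3] ; pick H3
  Q 96.191.8.0: descend 0110000010111111 ; hops seen [H0,H3] ; pick H3
  Q 188.0.0.180: descend 10111100 ; hops seen [H0,H2] ; pick H2
  + 188.164.202.128/25 (H2) depth=25
  Q 96.191.0.170: descend 0110000010111111 ; hops seen [H0,H3] ; pick H3
  + 188.164.202.162/32 (H3) depth=32
  - 188.0.0.0/8 clear@8

== LOOKUPS ==
["H3","H3","H2","H3"]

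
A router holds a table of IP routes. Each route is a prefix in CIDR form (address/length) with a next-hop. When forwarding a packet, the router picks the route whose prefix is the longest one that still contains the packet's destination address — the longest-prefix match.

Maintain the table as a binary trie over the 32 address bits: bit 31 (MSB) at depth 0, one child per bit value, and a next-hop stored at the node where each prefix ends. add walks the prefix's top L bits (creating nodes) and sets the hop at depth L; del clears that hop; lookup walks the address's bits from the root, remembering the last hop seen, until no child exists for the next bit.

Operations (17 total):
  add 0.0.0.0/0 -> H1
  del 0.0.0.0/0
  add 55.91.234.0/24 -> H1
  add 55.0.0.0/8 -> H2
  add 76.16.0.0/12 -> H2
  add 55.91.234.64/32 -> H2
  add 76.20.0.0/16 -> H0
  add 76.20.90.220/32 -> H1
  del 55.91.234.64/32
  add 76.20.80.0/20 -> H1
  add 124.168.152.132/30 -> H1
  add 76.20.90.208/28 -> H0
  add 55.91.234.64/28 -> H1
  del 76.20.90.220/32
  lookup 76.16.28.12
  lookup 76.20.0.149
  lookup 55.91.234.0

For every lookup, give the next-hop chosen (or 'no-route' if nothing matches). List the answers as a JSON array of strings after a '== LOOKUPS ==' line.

Trace:
  + 0.0.0.0/0 (H1) depth=0
  del 0.0.0.0/0 (clear depth 0)
  + 55.91.234.0/24 (H1) depth=24
  + 55.0.0.0/8 (H2) depth=8
  + 76.16.0.0/12 (H2) depth=12
  + 55.91.234.64/32 (H2) depth=32
  + 76.20.0.0/16 (H0) depth=16
  + 76.20.90.220/32 (H1) depth=32
  del 55.91.234.64/32 (clear depth 32)
  + 76.20.80.0/20 (H1) depth=20
  + 124.168.152.132/30 (H1) depth=30
  + 76.20.90.208/28 (H0) depth=28
  + 55.91.234.64/28 (H1) depth=28
  del 76.20.90.220/32 (clear depth 32)
  lookup 76.16.28.12: bits 0100110000010 walk d0:-→d1:-→d2:-→d3:-→d4:-→d5:-→d6:-→d7:-→d8:-→d9:-→d10:-→d11:-→d12:H2→d13:- -> H2
  lookup 76.20.0.149: bits 01001100000101000 walk d0:-→d1:-→d2:-→d3:-→d4:-→d5:-→d6:-→d7:-→d8:-→d9:-→d10:-→d11:-→d12:H2→d13:-→d14:-→d15:-→d16:H0→d17:- -> H0
  lookup 55.91.234.0: bits 0011011101011011111010100 walk d0:-→d1:-→d2:-→d3:-→d4:-→d5:-→d6:-→d7:-→d8:H2→d9:-→d10:-→d11:-→d12:-→d13:-→d14:-→d15:-→d16:-→d17:-→d18:-→d19:-→d20:-→d21:-→d22:-→d23:-→d24:H1→d25:- -> H1

== LOOKUPS ==
["H2","H0","H1"]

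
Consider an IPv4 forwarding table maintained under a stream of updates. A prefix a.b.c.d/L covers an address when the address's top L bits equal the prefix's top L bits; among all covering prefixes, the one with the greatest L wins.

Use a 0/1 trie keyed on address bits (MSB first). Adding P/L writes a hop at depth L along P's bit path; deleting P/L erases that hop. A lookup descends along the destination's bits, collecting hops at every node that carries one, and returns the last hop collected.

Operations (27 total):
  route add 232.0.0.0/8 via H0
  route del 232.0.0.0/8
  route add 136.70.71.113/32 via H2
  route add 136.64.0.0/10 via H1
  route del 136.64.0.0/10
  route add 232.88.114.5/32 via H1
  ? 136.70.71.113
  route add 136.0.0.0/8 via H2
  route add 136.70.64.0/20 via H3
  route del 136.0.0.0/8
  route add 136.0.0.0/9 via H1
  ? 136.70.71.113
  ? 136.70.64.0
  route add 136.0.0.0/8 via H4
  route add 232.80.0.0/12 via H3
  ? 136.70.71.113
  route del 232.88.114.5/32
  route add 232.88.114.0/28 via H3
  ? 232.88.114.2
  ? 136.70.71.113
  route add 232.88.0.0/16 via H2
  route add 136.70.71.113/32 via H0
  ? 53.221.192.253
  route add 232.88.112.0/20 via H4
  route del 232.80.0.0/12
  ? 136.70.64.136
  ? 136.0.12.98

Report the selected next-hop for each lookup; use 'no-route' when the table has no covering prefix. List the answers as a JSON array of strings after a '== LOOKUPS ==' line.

Process each operation:
  add 232.0.0.0/8 -> H0 at depth 8
  del 232.0.0.0/8 (clear depth 8)
  add 136.70.71.113/32 -> H2 at depth 32
  add 136.64.0.0/10 -> H1 at depth 10
  del 136.64.0.0/10 (clear depth 10)
  add 232.88.114.5/32 -> H1 at depth 32
  ? 136.70.71.113  path d0:-→d1:-→d2:-→d3:-→d4:-→d5:-→d6:-→d7:-→d8:-→d9:-→d10:-→d11:-→d12:-→d13:-→d14:-→d15:-→d16:-→d17:-→d18:-→d19:-→d20:-→d21:-→d22:-→d23:-→d24:-→d25:-→d26:-→d27:-→d28:-→d29:-→d30:-→d31:-→d32:H2  best=H2
  add 136.0.0.0/8 -> H2 at depth 8
  add 136.70.64.0/20 -> H3 at depth 20
  del 136.0.0.0/8 (clear depth 8)
  add 136.0.0.0/9 -> H1 at depth 9
  ? 136.70.71.113  path d0:-→d1:-→d2:-→d3:-→d4:-→d5:-→d6:-→d7:-→d8:-→d9:H1→d10:-→d11:-→d12:-→d13:-→d14:-→d15:-→d16:-→d17:-→d18:-→d19:-→d20:H3→d21:-→d22:-→d23:-→d24:-→d25:-→d26:-→d27:-→d28:-→d29:-→d30:-→d31:-→d32:H2  best=H2
  ? 136.70.64.0  path d0:-→d1:-→d2:-→d3:-→d4:-→d5:-→d6:-→d7:-→d8:-→d9:H1→d10:-→d11:-→d12:-→d13:-→d14:-→d15:-→d16:-→d17:-→d18:-→d19:-→d20:H3→d21:-  best=H3
  add 136.0.0.0/8 -> H4 at depth 8
  add 232.80.0.0/12 -> H3 at depth 12
  ? 136.70.71.113  path d0:-→d1:-→d2:-→d3:-→d4:-→d5:-→d6:-→d7:-→d8:H4→d9:H1→d10:-→d11:-→d12:-→d13:-→d14:-→d15:-→d16:-→d17:-→d18:-→d19:-→d20:H3→d21:-→d22:-→d23:-→d24:-→d25:-→d26:-→d27:-→d28:-→d29:-→d30:-→d31:-→d32:H2  best=H2
  del 232.88.114.5/32 (clear depth 32)
  add 232.88.114.0/28 -> H3 at depth 28
  ? 232.88.114.2  path d0:-→d1:-→d2:-→d3:-→d4:-→d5:-→d6:-→d7:-→d8:-→d9:-→d10:-→d11:-→d12:H3→d13:-→d14:-→d15:-→d16:-→d17:-→d18:-→d19:-→d20:-→d21:-→d22:-→d23:-→d24:-→d25:-→d26:-→d27:-→d28:H3→d29:-  best=H3
  ? 136.70.71.113  path d0:-→d1:-→d2:-→d3:-→d4:-→d5:-→d6:-→d7:-→d8:H4→d9:H1→d10:-→d11:-→d12:-→d13:-→d14:-→d15:-→d16:-→d17:-→d18:-→d19:-→d20:H3→d21:-→d22:-→d23:-→d24:-→d25:-→d26:-→d27:-→d28:-→d29:-→d30:-→d31:-→d32:H2  best=H2
  add 232.88.0.0/16 -> H2 at depth 16
  add 136.70.71.113/32 -> H0 at depth 32
  ? 53.221.192.253  path d0:-  best=no-route
  add 232.88.112.0/20 -> H4 at depth 20
  del 232.80.0.0/12 (clear depth 12)
  ? 136.70.64.136  path d0:-→d1:-→d2:-→d3:-→d4:-→d5:-→d6:-→d7:-→d8:H4→d9:H1→d10:-→d11:-→d12:-→d13:-→d14:-→d15:-→d16:-→d17:-→d18:-→d19:-→d20:H3→d21:-  best=H3
  ? 136.0.12.98  path d0:-→d1:-→d2:-→d3:-→d4:-→d5:-→d6:-→d7:-→d8:H4→d9:H1  best=H1

== LOOKUPS ==
["H2","H2","H3","H2","H3","H2","no-route","H3","H1"]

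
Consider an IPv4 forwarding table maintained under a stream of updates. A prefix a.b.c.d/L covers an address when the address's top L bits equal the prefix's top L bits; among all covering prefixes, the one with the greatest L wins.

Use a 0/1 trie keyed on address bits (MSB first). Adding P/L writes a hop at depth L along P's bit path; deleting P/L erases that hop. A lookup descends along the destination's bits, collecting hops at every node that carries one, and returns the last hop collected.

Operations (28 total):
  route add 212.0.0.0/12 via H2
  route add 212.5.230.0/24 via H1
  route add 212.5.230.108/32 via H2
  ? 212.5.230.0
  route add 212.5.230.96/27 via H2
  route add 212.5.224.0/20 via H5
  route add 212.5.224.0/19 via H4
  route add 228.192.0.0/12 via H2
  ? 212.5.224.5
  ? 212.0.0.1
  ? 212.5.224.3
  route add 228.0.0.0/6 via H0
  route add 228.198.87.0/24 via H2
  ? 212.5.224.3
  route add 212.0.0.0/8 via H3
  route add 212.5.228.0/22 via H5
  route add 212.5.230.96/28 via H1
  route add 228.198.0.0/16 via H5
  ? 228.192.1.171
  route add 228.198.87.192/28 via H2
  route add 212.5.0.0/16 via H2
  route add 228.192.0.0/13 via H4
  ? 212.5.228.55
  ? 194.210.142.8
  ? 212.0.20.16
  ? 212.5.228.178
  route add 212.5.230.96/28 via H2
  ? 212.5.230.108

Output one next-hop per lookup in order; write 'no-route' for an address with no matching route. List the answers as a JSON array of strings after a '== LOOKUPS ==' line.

Process each operation:
  add 212.0.0.0/12 -> H2 at depth 12
  add 212.5.230.0/24 -> H1 at depth 24
  add 212.5.230.108/32 -> H2 at depth 32
  Q 212.5.230.0: descend 1101010000000101111001100 ; hops seen [H2,H1] ; pick H1
  add 212.5.230.96/27 -> H2 at depth 27
  add 212.5.224.0/20 -> H5 at depth 20
  add 212.5.224.0/19 -> H4 at depth 19
  add 228.192.0.0/12 -> H2 at depth 12
  Q 212.5.224.5: descend 110101000000010111100 ; hops seen [H2,H4,H5] ; pick H5
  Q 212.0.0.1: descend 1101010000000 ; hops seen [H2] ; pick H2
  Q 212.5.224.3: descend 110101000000010111100 ; hops seen [H2,H4,H5] ; pick H5
  add 228.0.0.0/6 -> H0 at depth 6
  add 228.198.87.0/24 -> H2 at depth 24
  Q 212.5.224.3: descend 110101000000010111100 ; hops seen [H2,H4,H5] ; pick H5
  add 212.0.0.0/8 -> H3 at depth 8
  add 212.5.228.0/22 -> H5 at depth 22
  add 212.5.230.96/28 -> H1 at depth 28
  add 228.198.0.0/16 -> H5 at depth 16
  Q 228.192.1.171: descend 1110010011000 ; hops seen [H0,H2] ; pick H2
  add 228.198.87.192/28 -> H2 at depth 28
  add 212.5.0.0/16 -> H2 at depth 16
  add 228.192.0.0/13 -> H4 at depth 13
  Q 212.5.228.55: descend 1101010000000101111001 ; hops seen [H3,H2,H2,H4,H5,H5] ; pick H5
  Q 194.210.142.8: descend 110 ; hops seen [∅] ; pick no-route
  Q 212.0.20.16: descend 1101010000000 ; hops seen [H3,H2] ; pick H2
  Q 212.5.228.178: descend 1101010000000101111001 ; hops seen [H3,H2,H2,H4,H5,H5] ; pick H5
  add 212.5.230.96/28 -> H2 at depth 28
  Q 212.5.230.108: descend 11010100000001011110011001101100 ; hops seen [H3,H2,H2,H4,H5,H5,H1,H2,H2,H2] ; pick H2

== LOOKUPS ==
["H1","H5","H2","H5","H5","H2","H5","no-route","H2","H5","H2"]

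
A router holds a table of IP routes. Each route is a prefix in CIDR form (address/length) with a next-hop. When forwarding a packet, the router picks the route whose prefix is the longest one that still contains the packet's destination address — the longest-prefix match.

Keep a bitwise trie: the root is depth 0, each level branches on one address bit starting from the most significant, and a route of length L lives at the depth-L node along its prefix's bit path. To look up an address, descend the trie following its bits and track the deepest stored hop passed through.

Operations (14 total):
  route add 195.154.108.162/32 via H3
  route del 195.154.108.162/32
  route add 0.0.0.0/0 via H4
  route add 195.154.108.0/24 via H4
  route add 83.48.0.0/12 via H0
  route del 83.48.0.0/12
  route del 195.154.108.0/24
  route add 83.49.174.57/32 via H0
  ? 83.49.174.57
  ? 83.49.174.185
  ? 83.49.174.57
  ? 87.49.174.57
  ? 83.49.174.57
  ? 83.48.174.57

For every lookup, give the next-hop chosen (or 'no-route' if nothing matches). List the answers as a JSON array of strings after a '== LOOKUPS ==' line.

Apply in order:
  + 195.154.108.162/32 (H3) depth=32
  - 195.154.108.162/32 clear@32
  + 0.0.0.0/0 (H4) depth=0
  + 195.154.108.0/24 (H4) depth=24
  + 83.48.0.0/12 (H0) depth=12
  - 83.48.0.0/12 clear@12
  - 195.154.108.0/24 clear@24
  + 83.49.174.57/32 (H0) depth=32
  Q 83.49.174.57: descend 01010011001100011010111000111001 ; hops seen [H4,H0] ; pick H0
  Q 83.49.174.185: descend 010100110011000110101110 ; hops seen [H4] ; pick H4
  Q 83.49.174.57: descend 01010011001100011010111000111001 ; hops seen [H4,H0] ; pick H0
  Q 87.49.174.57: descend 01010 ; hops seen [H4] ; pick H4
  Q 83.49.174.57: descend 01010011001100011010111000111001 ; hops seen [H4,H0] ; pick H0
  Q 83.48.174.57: descend 010100110011000 ; hops seen [H4] ; pick H4

== LOOKUPS ==
["H0","H4","H0","H4","H0","H4"]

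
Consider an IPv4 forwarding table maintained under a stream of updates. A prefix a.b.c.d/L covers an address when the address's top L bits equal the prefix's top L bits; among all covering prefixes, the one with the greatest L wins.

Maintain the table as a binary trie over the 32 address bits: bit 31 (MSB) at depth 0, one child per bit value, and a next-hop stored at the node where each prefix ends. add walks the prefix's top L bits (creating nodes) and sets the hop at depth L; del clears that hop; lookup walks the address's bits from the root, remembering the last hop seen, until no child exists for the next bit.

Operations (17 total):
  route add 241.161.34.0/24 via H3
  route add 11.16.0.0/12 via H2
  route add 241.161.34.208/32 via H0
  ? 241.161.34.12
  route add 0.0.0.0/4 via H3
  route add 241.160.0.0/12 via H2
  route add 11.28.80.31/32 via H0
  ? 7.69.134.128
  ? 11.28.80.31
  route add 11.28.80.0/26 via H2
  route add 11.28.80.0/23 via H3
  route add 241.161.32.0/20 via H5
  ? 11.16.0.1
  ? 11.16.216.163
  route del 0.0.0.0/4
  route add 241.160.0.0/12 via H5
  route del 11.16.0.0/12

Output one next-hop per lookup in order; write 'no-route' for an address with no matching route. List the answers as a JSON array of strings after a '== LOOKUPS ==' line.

Apply in order:
  + 241.161.34.0/24 (H3) depth=24
  + 11.16.0.0/12 (H2) depth=12
  + 241.161.34.208/32 (H0) depth=32
  lookup 241.161.34.12: bits 111100011010000100100010 walk d0:-→d1:-→d2:-→d3:-→d4:-→d5:-→d6:-→d7:-→d8:-→d9:-→d10:-→d11:-→d12:-→d13:-→d14:-→d15:-→d16:-→d17:-→d18:-→d19:-→d20:-→d21:-→d22:-→d23:-→d24:H3 -> H3
  + 0.0.0.0/4 (H3) depth=4
  + 241.160.0.0/12 (H2) depth=12
  + 11.28.80.31/32 (H0) depth=32
  lookup 7.69.134.128: bits 0000 walk d0:-→d1:-→d2:-→d3:-→d4:H3 -> H3
  lookup 11.28.80.31: bits 00001011000111000101000000011111 walk d0:-→d1:-→d2:-→d3:-→d4:H3→d5:-→d6:-→d7:-→d8:-→d9:-→d10:-→d11:-→d12:H2→d13:-→d14:-→d15:-→d16:-→d17:-→d18:-→d19:-→d20:-→d21:-→d22:-→d23:-→d24:-→d25:-→d26:-→d27:-→d28:-→d29:-→d30:-→d31:-→d32:H0 -> H0
  + 11.28.80.0/26 (H2) depth=26
  + 11.28.80.0/23 (H3) depth=23
  + 241.161.32.0/20 (H5) depth=20
  lookup 11.16.0.1: bits 000010110001 walk d0:-→d1:-→d2:-→d3:-→d4:H3→d5:-→d6:-→d7:-→d8:-→d9:-→d10:-→d11:-→d12:H2 -> H2
  lookup 11.16.216.163: bits 000010110001 walk d0:-→d1:-→d2:-→d3:-→d4:H3→d5:-→d6:-→d7:-→d8:-→d9:-→d10:-→d11:-→d12:H2 -> H2
  del 0.0.0.0/4 (clear depth 4)
  + 241.160.0.0/12 (H5) depth=12
  del 11.16.0.0/12 (clear depth 12)

== LOOKUPS ==
["H3","H3","H0","H2","H2"]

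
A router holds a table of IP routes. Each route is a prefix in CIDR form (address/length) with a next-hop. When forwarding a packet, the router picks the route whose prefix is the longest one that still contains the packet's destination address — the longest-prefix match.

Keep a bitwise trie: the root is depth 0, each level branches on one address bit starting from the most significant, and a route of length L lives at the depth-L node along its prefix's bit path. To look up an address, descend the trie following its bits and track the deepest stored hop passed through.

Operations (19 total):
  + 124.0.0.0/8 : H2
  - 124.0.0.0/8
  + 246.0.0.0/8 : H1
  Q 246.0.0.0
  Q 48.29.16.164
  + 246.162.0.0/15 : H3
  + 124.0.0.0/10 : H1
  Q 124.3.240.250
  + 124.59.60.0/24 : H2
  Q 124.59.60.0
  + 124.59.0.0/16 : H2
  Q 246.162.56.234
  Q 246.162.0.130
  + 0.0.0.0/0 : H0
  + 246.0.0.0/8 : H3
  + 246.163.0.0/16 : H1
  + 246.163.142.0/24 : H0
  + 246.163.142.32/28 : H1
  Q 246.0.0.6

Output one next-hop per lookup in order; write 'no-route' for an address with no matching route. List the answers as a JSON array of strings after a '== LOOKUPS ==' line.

Trace:
  add 124.0.0.0/8 -> H2 at depth 8
  del 124.0.0.0/8 (clear depth 8)
  add 246.0.0.0/8 -> H1 at depth 8
  lookup 246.0.0.0: bits 11110110 walk d0:-→d1:-→d2:-→d3:-→d4:-→d5:-→d6:-→d7:-→d8:H1 -> H1
  lookup 48.29.16.164: bits 0 walk d0:-→d1:- -> no-route
  add 246.162.0.0/15 -> H3 at depth 15
  add 124.0.0.0/10 -> H1 at depth 10
  lookup 124.3.240.250: bits 0111110000 walk d0:-→d1:-→d2:-→d3:-→d4:-→d5:-→d6:-→d7:-→d8:-→d9:-→d10:H1 -> H1
  add 124.59.60.0/24 -> H2 at depth 24
  lookup 124.59.60.0: bits 011111000011101100111100 walk d0:-→d1:-→d2:-→d3:-→d4:-→d5:-→d6:-→d7:-→d8:-→d9:-→d10:H1→d11:-→d12:-→d13:-→d14:-→d15:-→d16:-→d17:-→d18:-→d19:-→d20:-→d21:-→d22:-→d23:-→d24:H2 -> H2
  add 124.59.0.0/16 -> H2 at depth 16
  lookup 246.162.56.234: bits 111101101010001 walk d0:-→d1:-→d2:-→d3:-→d4:-→d5:-→d6:-→d7:-→d8:H1→d9:-→d10:-→d11:-→d12:-→d13:-→d14:-→d15:H3 -> H3
  lookup 246.162.0.130: bits 111101101010001 walk d0:-→d1:-→d2:-→d3:-→d4:-→d5:-→d6:-→d7:-→d8:H1→d9:-→d10:-→d11:-→d12:-→d13:-→d14:-→d15:H3 -> H3
  add 0.0.0.0/0 -> H0 at depth 0
  add 246.0.0.0/8 -> H3 at depth 8
  add 246.163.0.0/16 -> H1 at depth 16
  add 246.163.142.0/24 -> H0 at depth 24
  add 246.163.142.32/28 -> H1 at depth 28
  lookup 246.0.0.6: bits 11110110 walk d0:H0→d1:-→d2:-→d3:-→d4:-→d5:-→d6:-→d7:-→d8:H3 -> H3

== LOOKUPS ==
["H1","no-route","H1","H2","H3","H3","H3"]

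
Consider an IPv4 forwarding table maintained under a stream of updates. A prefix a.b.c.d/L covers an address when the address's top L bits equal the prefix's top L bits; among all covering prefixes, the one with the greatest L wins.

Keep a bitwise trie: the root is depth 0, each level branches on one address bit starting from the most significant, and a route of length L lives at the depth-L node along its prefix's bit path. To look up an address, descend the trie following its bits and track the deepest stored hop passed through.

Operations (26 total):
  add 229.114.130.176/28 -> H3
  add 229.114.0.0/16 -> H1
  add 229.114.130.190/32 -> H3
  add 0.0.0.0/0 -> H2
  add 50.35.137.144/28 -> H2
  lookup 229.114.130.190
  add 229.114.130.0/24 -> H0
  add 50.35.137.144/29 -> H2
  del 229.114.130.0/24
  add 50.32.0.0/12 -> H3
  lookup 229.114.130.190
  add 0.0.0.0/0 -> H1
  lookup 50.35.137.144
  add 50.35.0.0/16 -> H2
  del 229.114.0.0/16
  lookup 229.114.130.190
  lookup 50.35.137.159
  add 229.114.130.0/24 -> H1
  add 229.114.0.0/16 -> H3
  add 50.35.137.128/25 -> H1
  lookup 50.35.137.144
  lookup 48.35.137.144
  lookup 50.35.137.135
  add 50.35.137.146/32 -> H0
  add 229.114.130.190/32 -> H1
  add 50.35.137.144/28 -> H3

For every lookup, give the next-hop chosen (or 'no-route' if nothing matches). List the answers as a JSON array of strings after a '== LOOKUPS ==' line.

Trace:
  add 229.114.130.176/28 -> H3 at depth 28
  add 229.114.0.0/16 -> H1 at depth 16
  add 229.114.130.190/32 -> H3 at depth 32
  add 0.0.0.0/0 -> H2 at depth 0
  add 50.35.137.144/28 -> H2 at depth 28
  Q 229.114.130.190: descend 11100101011100101000001010111110 ; hops seen [H2,H1,H3,H3] ; pick H3
  add 229.114.130.0/24 -> H0 at depth 24
  add 50.35.137.144/29 -> H2 at depth 29
  del 229.114.130.0/24 (clear depth 24)
  add 50.32.0.0/12 -> H3 at depth 12
  Q 229.114.130.190: descend 11100101011100101000001010111110 ; hops seen [H2,H1,H3,H3] ; pick H3
  add 0.0.0.0/0 -> H1 at depth 0
  Q 50.35.137.144: descend 00110010001000111000100110010 ; hops seen [H1,H3,H2,H2] ; pick H2
  add 50.35.0.0/16 -> H2 at depth 16
  del 229.114.0.0/16 (clear depth 16)
  Q 229.114.130.190: descend 11100101011100101000001010111110 ; hops seen [H1,H3,H3] ; pick H3
  Q 50.35.137.159: descend 0011001000100011100010011001 ; hops seen [H1,H3,H2,H2] ; pick H2
  add 229.114.130.0/24 -> H1 at depth 24
  add 229.114.0.0/16 -> H3 at depth 16
  add 50.35.137.128/25 -> H1 at depth 25
  Q 50.35.137.144: descend 00110010001000111000100110010 ; hops seen [H1,H3,H2,H1,H2,H2] ; pick H2
  Q 48.35.137.144: descend 001100 ; hops seen [H1] ; pick H1
  Q 50.35.137.135: descend 001100100010001110001001100 ; hops seen [H1,H3,H2,H1] ; pick H1
  add 50.35.137.146/32 -> H0 at depth 32
  add 229.114.130.190/32 -> H1 at depth 32
  add 50.35.137.144/28 -> H3 at depth 28

== LOOKUPS ==
["H3","H3","H2","H3","H2","H2","H1","H1"]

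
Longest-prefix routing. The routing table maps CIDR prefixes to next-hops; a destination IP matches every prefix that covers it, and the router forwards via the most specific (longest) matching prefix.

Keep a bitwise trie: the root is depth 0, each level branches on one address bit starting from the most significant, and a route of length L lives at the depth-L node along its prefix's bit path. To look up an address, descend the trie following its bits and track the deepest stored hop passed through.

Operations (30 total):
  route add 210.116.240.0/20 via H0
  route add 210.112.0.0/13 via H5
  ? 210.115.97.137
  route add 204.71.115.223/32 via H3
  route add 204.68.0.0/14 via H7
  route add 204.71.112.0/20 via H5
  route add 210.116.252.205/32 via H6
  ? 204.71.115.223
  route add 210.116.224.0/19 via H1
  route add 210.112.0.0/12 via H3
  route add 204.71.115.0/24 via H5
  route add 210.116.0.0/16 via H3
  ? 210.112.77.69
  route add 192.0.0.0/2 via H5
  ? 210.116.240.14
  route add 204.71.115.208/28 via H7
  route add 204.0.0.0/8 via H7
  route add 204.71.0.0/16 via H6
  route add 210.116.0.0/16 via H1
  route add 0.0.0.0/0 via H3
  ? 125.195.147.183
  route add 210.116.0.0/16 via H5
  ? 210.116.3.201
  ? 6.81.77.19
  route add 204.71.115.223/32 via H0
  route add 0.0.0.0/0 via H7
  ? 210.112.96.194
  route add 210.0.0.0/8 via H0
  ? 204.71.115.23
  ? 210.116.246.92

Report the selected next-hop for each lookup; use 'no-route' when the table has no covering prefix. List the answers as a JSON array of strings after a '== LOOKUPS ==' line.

Trace:
  + 210.116.240.0/20 (H0) depth=20
  + 210.112.0.0/13 (H5) depth=13
  Q 210.115.97.137: descend 1101001001110 ; hops seen [H5] ; pick H5
  + 204.71.115.223/32 (H3) depth=32
  + 204.68.0.0/14 (H7) depth=14
  + 204.71.112.0/20 (H5) depth=20
  + 210.116.252.205/32 (H6) depth=32
  Q 204.71.115.223: descend 11001100010001110111001111011111 ; hops seen [H7,H5,H3] ; pick H3
  + 210.116.224.0/19 (H1) depth=19
  + 210.112.0.0/12 (H3) depth=12
  + 204.71.115.0/24 (H5) depth=24
  + 210.116.0.0/16 (H3) depth=16
  Q 210.112.77.69: descend 1101001001110 ; hops seen [H3,H5] ; pick H5
  + 192.0.0.0/2 (H5) depth=2
  Q 210.116.240.14: descend 11010010011101001111 ; hops seen [H5,H3,H5,H3,H1,H0] ; pick H0
  + 204.71.115.208/28 (H7) depth=28
  + 204.0.0.0/8 (H7) depth=8
  + 204.71.0.0/16 (H6) depth=16
  + 210.116.0.0/16 (H1) depth=16
  + 0.0.0.0/0 (H3) depth=0
  Q 125.195.147.183: descend ε ; hops seen [H3] ; pick H3
  + 210.116.0.0/16 (H5) depth=16
  Q 210.116.3.201: descend 1101001001110100 ; hops seen [H3,H5,H3,H5,H5] ; pick H5
  Q 6.81.77.19: descend ε ; hops seen [H3] ; pick H3
  + 204.71.115.223/32 (H0) depth=32
  + 0.0.0.0/0 (H7) depth=0
  Q 210.112.96.194: descend 1101001001110 ; hops seen [H7,H5,H3,H5] ; pick H5
  + 210.0.0.0/8 (H0) depth=8
  Q 204.71.115.23: descend 110011000100011101110011 ; hops seen [H7,H5,H7,H7,H6,H5,H5] ; pick H5
  Q 210.116.246.92: descend 11010010011101001111 ; hops seen [H7,H5,H0,H3,H5,H5,H1,H0] ; pick H0

== LOOKUPS ==
["H5","H3","H5","H0","H3","H5","H3","H5","H5","H0"]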